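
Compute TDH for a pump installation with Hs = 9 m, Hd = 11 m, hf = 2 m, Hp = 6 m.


TDH = Hs + Hd + hf + Hp = 9 + 11 + 2 + 6 = 28

28 m


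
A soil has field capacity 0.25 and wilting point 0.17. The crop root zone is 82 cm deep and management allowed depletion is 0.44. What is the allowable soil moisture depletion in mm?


SMD = (FC - PWP) * d * MAD * 10
SMD = (0.25 - 0.17) * 82 * 0.44 * 10
SMD = 0.0800 * 82 * 0.44 * 10

28.8640 mm


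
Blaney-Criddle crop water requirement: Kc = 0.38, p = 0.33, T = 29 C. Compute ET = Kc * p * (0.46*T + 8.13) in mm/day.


ET = Kc * p * (0.46*T + 8.13)
ET = 0.38 * 0.33 * (0.46*29 + 8.13)
ET = 0.38 * 0.33 * 21.4700

2.6923 mm/day


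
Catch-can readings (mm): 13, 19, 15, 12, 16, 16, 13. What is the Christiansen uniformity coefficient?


mean = 14.857143 mm
MAD = 1.877551 mm
CU = (1 - 1.877551/14.857143)*100

87.3626 %


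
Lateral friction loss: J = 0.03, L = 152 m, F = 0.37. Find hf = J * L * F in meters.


hf = J * L * F = 0.03 * 152 * 0.37 = 1.6872 m

1.6872 m


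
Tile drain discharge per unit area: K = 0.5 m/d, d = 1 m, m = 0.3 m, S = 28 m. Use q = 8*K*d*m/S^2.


q = 8*K*d*m/S^2
q = 8*0.5*1*0.3/28^2
q = 1.2000 / 784

0.0015 m/d


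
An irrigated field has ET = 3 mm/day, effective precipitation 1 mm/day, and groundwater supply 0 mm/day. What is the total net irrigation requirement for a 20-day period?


Daily deficit = ET - Pe - GW = 3 - 1 - 0 = 2 mm/day
NIR = 2 * 20 = 40 mm

40.0000 mm


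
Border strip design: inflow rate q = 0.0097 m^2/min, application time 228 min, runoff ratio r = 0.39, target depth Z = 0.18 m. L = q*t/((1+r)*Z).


L = q*t/((1+r)*Z)
L = 0.0097*228/((1+0.39)*0.18)
L = 2.2116/0.2502

8.8393 m


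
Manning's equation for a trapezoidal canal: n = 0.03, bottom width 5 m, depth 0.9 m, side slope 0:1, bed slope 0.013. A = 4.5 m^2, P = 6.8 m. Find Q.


R = A/P = 4.5/6.8 = 0.661765
Q = (1/0.03) * 4.5 * 0.661765^(2/3) * 0.013^0.5

12.9877 m^3/s


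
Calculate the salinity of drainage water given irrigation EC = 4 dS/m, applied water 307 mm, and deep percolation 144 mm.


EC_dw = EC_iw * D_iw / D_dw
EC_dw = 4 * 307 / 144
EC_dw = 1228 / 144

8.5278 dS/m


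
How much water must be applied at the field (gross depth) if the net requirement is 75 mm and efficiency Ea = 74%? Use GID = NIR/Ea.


Ea = 74% = 0.74
GID = NIR / Ea = 75 / 0.74 = 101.3514 mm

101.3514 mm


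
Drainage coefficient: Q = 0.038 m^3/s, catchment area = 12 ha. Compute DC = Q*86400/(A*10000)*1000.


DC = Q * 86400 / (A * 10000) * 1000
DC = 0.038 * 86400 / (12 * 10000) * 1000
DC = 3283200.0000 / 120000

27.3600 mm/day


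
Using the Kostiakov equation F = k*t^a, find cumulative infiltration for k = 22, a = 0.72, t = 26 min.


F = k * t^a = 22 * 26^0.72
F = 22 * 10.441931

229.7225 mm


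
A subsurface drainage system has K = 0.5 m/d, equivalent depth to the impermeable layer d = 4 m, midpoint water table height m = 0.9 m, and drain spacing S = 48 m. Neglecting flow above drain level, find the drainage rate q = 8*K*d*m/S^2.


q = 8*K*d*m/S^2
q = 8*0.5*4*0.9/48^2
q = 14.4000 / 2304

0.0063 m/d


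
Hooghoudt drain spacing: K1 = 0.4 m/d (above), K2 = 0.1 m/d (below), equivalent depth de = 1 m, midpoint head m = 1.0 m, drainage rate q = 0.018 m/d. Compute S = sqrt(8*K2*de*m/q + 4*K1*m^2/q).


S^2 = 8*K2*de*m/q + 4*K1*m^2/q
S^2 = 8*0.1*1*1.0/0.018 + 4*0.4*1.0^2/0.018
S = sqrt(133.3333)

11.5470 m


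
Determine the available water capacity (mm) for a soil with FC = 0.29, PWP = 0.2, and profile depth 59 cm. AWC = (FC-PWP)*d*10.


AWC = (FC - PWP) * d * 10
AWC = (0.29 - 0.2) * 59 * 10
AWC = 0.0900 * 59 * 10

53.1000 mm


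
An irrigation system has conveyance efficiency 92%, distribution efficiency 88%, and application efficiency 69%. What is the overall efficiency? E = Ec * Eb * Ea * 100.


Ec = 0.92, Eb = 0.88, Ea = 0.69
E = 0.92 * 0.88 * 0.69 * 100 = 55.8624%

55.8624 %


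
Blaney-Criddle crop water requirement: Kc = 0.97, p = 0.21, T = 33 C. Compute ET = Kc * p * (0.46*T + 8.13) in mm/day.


ET = Kc * p * (0.46*T + 8.13)
ET = 0.97 * 0.21 * (0.46*33 + 8.13)
ET = 0.97 * 0.21 * 23.3100

4.7482 mm/day


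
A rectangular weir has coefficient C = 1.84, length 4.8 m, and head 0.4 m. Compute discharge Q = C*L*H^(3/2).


Q = C * L * H^(3/2) = 1.84 * 4.8 * 0.4^1.5 = 1.84 * 4.8 * 0.252982

2.2343 m^3/s


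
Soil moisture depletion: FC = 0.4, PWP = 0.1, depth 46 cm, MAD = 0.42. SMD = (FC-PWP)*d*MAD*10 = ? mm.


SMD = (FC - PWP) * d * MAD * 10
SMD = (0.4 - 0.1) * 46 * 0.42 * 10
SMD = 0.3000 * 46 * 0.42 * 10

57.9600 mm


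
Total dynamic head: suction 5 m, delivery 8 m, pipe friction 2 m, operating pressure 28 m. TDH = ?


TDH = Hs + Hd + hf + Hp = 5 + 8 + 2 + 28 = 43

43 m


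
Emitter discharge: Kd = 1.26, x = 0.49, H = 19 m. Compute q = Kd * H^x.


q = Kd * H^x = 1.26 * 19^0.49 = 1.26 * 4.232425

5.3329 L/h


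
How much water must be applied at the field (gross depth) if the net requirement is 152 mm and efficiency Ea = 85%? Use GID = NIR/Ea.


Ea = 85% = 0.85
GID = NIR / Ea = 152 / 0.85 = 178.8235 mm

178.8235 mm


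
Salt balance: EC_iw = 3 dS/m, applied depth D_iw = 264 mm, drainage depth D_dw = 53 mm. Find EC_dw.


EC_dw = EC_iw * D_iw / D_dw
EC_dw = 3 * 264 / 53
EC_dw = 792 / 53

14.9434 dS/m


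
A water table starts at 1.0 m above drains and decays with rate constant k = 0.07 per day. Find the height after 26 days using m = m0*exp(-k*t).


m = m0 * exp(-k*t)
m = 1.0 * exp(-0.07 * 26)
m = 1.0 * exp(-1.8200)

0.1620 m


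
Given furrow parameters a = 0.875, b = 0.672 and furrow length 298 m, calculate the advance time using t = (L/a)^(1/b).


t = (L/a)^(1/b)
t = (298/0.875)^(1/0.672)
t = 340.571429^(1/0.672)

5863.6357 min


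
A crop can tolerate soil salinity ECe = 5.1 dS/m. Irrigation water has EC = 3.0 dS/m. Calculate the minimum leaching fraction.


LR = ECiw / (5*ECe - ECiw)
LR = 3.0 / (5*5.1 - 3.0)
LR = 3.0 / 22.5000

0.1333


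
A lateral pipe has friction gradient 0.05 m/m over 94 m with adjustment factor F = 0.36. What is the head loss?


hf = J * L * F = 0.05 * 94 * 0.36 = 1.6920 m

1.6920 m


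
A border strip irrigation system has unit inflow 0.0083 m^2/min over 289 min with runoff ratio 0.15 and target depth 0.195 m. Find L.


L = q*t/((1+r)*Z)
L = 0.0083*289/((1+0.15)*0.195)
L = 2.3987/0.22425

10.6965 m


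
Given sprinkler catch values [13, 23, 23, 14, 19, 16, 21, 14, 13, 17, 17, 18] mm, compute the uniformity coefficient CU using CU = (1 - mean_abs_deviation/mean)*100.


mean = 17.333333 mm
MAD = 2.888889 mm
CU = (1 - 2.888889/17.333333)*100

83.3333 %


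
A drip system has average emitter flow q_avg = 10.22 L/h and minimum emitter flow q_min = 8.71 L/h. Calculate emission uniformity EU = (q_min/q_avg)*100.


EU = (q_min/q_avg)*100 = (8.71/10.22)*100 = 85.2250%

85.2250 %


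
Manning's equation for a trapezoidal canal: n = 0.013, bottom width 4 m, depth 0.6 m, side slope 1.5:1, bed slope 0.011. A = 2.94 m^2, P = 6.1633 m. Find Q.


R = A/P = 2.94/6.1633 = 0.477017
Q = (1/0.013) * 2.94 * 0.477017^(2/3) * 0.011^0.5

14.4807 m^3/s


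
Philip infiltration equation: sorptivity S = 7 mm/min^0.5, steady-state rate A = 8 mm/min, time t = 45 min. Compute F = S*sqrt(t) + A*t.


F = S*sqrt(t) + A*t
F = 7*sqrt(45) + 8*45
F = 7*6.708204 + 360

406.9574 mm


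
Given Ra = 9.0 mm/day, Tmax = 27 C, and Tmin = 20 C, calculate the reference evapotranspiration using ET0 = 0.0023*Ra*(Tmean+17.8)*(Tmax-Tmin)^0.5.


Tmean = (Tmax + Tmin)/2 = (27 + 20)/2 = 23.5
ET0 = 0.0023 * 9.0 * (23.5 + 17.8) * sqrt(27 - 20)
ET0 = 0.0023 * 9.0 * 41.3 * 2.645751

2.2619 mm/day


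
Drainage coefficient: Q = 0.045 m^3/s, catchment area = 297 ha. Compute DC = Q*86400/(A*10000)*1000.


DC = Q * 86400 / (A * 10000) * 1000
DC = 0.045 * 86400 / (297 * 10000) * 1000
DC = 3888000.0000 / 2970000

1.3091 mm/day


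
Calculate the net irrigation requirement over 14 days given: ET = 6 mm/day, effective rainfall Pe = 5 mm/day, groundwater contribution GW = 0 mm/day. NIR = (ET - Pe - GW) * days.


Daily deficit = ET - Pe - GW = 6 - 5 - 0 = 1 mm/day
NIR = 1 * 14 = 14 mm

14.0000 mm


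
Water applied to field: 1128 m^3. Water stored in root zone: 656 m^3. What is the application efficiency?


Ea = V_root / V_field * 100 = 656 / 1128 * 100 = 58.1560%

58.1560 %


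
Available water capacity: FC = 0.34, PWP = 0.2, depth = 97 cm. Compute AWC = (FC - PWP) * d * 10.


AWC = (FC - PWP) * d * 10
AWC = (0.34 - 0.2) * 97 * 10
AWC = 0.1400 * 97 * 10

135.8000 mm


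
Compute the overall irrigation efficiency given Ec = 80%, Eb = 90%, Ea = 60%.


Ec = 0.8, Eb = 0.9, Ea = 0.6
E = 0.8 * 0.9 * 0.6 * 100 = 43.2000%

43.2000 %


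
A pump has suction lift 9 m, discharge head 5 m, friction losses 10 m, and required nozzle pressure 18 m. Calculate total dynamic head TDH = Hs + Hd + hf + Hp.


TDH = Hs + Hd + hf + Hp = 9 + 5 + 10 + 18 = 42

42 m


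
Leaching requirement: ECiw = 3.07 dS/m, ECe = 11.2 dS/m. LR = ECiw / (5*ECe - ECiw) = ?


LR = ECiw / (5*ECe - ECiw)
LR = 3.07 / (5*11.2 - 3.07)
LR = 3.07 / 52.9300

0.0580


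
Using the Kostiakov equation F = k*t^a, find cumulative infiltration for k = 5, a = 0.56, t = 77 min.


F = k * t^a = 5 * 77^0.56
F = 5 * 11.387668

56.9383 mm


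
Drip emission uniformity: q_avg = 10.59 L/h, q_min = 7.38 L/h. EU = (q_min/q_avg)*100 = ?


EU = (q_min/q_avg)*100 = (7.38/10.59)*100 = 69.6884%

69.6884 %


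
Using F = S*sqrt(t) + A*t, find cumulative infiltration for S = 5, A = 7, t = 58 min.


F = S*sqrt(t) + A*t
F = 5*sqrt(58) + 7*58
F = 5*7.615773 + 406

444.0789 mm


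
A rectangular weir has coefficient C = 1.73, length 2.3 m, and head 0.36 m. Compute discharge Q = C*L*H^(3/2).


Q = C * L * H^(3/2) = 1.73 * 2.3 * 0.36^1.5 = 1.73 * 2.3 * 0.216000

0.8595 m^3/s


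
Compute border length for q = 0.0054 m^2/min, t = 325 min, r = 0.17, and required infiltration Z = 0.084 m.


L = q*t/((1+r)*Z)
L = 0.0054*325/((1+0.17)*0.084)
L = 1.755/0.09828

17.8571 m


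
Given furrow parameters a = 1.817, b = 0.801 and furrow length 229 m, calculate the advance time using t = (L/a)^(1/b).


t = (L/a)^(1/b)
t = (229/1.817)^(1/0.801)
t = 126.031921^(1/0.801)

419.1050 min


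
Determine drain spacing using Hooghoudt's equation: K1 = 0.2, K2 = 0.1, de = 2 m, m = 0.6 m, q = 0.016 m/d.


S^2 = 8*K2*de*m/q + 4*K1*m^2/q
S^2 = 8*0.1*2*0.6/0.016 + 4*0.2*0.6^2/0.016
S = sqrt(78.0000)

8.8318 m


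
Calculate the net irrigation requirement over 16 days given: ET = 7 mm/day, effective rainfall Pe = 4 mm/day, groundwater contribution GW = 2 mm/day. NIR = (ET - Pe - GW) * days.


Daily deficit = ET - Pe - GW = 7 - 4 - 2 = 1 mm/day
NIR = 1 * 16 = 16 mm

16.0000 mm


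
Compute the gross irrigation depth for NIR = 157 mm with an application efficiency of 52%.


Ea = 52% = 0.52
GID = NIR / Ea = 157 / 0.52 = 301.9231 mm

301.9231 mm


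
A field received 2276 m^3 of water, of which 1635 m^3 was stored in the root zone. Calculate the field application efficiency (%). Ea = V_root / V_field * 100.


Ea = V_root / V_field * 100 = 1635 / 2276 * 100 = 71.8366%

71.8366 %


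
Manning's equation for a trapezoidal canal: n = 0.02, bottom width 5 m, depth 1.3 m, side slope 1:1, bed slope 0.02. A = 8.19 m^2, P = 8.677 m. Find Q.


R = A/P = 8.19/8.677 = 0.943875
Q = (1/0.02) * 8.19 * 0.943875^(2/3) * 0.02^0.5

55.7244 m^3/s


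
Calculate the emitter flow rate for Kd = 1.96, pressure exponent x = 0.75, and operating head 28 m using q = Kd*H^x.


q = Kd * H^x = 1.96 * 28^0.75 = 1.96 * 12.172184

23.8575 L/h


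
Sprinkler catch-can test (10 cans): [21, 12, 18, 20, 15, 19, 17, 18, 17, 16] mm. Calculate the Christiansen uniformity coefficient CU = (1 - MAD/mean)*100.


mean = 17.300000 mm
MAD = 1.900000 mm
CU = (1 - 1.900000/17.300000)*100

89.0173 %


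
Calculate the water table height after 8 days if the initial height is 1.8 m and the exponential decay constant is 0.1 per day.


m = m0 * exp(-k*t)
m = 1.8 * exp(-0.1 * 8)
m = 1.8 * exp(-0.8000)

0.8088 m


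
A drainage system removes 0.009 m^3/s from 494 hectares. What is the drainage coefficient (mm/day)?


DC = Q * 86400 / (A * 10000) * 1000
DC = 0.009 * 86400 / (494 * 10000) * 1000
DC = 777600.0000 / 4940000

0.1574 mm/day


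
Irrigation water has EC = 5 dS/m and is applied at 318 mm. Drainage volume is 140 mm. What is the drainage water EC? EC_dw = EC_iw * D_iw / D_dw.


EC_dw = EC_iw * D_iw / D_dw
EC_dw = 5 * 318 / 140
EC_dw = 1590 / 140

11.3571 dS/m


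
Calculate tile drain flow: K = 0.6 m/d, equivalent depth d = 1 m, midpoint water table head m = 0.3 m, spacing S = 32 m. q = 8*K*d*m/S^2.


q = 8*K*d*m/S^2
q = 8*0.6*1*0.3/32^2
q = 1.4400 / 1024

0.0014 m/d


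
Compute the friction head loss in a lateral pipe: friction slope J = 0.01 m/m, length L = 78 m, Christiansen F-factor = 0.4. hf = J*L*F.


hf = J * L * F = 0.01 * 78 * 0.4 = 0.3120 m

0.3120 m


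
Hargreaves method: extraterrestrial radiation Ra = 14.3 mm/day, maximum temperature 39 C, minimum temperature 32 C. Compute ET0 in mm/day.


Tmean = (Tmax + Tmin)/2 = (39 + 32)/2 = 35.5
ET0 = 0.0023 * 14.3 * (35.5 + 17.8) * sqrt(39 - 32)
ET0 = 0.0023 * 14.3 * 53.3 * 2.645751

4.6381 mm/day


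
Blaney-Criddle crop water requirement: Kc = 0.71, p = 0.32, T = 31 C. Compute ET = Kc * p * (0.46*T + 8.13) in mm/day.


ET = Kc * p * (0.46*T + 8.13)
ET = 0.71 * 0.32 * (0.46*31 + 8.13)
ET = 0.71 * 0.32 * 22.3900

5.0870 mm/day


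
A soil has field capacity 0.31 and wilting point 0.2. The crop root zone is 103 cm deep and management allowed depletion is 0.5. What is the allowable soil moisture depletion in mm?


SMD = (FC - PWP) * d * MAD * 10
SMD = (0.31 - 0.2) * 103 * 0.5 * 10
SMD = 0.1100 * 103 * 0.5 * 10

56.6500 mm


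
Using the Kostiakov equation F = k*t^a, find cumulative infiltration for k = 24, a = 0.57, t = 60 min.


F = k * t^a = 24 * 60^0.57
F = 24 * 10.316829

247.6039 mm


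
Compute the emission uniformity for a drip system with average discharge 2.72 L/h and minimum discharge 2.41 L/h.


EU = (q_min/q_avg)*100 = (2.41/2.72)*100 = 88.6029%

88.6029 %


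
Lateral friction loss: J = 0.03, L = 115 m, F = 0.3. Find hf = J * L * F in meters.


hf = J * L * F = 0.03 * 115 * 0.3 = 1.0350 m

1.0350 m


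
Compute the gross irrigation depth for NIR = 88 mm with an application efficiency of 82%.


Ea = 82% = 0.82
GID = NIR / Ea = 88 / 0.82 = 107.3171 mm

107.3171 mm


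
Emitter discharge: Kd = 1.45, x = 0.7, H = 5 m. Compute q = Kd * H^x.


q = Kd * H^x = 1.45 * 5^0.7 = 1.45 * 3.085169

4.4735 L/h


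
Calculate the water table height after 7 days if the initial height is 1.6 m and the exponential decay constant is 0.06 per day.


m = m0 * exp(-k*t)
m = 1.6 * exp(-0.06 * 7)
m = 1.6 * exp(-0.4200)

1.0513 m


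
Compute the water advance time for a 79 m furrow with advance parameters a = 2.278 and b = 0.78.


t = (L/a)^(1/b)
t = (79/2.278)^(1/0.78)
t = 34.679543^(1/0.78)

94.2873 min


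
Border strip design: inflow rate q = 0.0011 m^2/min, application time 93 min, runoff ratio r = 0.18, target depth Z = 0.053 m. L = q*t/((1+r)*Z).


L = q*t/((1+r)*Z)
L = 0.0011*93/((1+0.18)*0.053)
L = 0.1023/0.06254

1.6358 m


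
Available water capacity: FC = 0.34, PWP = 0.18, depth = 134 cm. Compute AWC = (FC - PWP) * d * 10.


AWC = (FC - PWP) * d * 10
AWC = (0.34 - 0.18) * 134 * 10
AWC = 0.1600 * 134 * 10

214.4000 mm


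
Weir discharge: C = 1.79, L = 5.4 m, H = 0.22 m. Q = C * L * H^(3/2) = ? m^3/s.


Q = C * L * H^(3/2) = 1.79 * 5.4 * 0.22^1.5 = 1.79 * 5.4 * 0.103189

0.9974 m^3/s


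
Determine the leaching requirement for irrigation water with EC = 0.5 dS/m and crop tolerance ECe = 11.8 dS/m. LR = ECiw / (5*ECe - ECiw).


LR = ECiw / (5*ECe - ECiw)
LR = 0.5 / (5*11.8 - 0.5)
LR = 0.5 / 58.5000

0.0085


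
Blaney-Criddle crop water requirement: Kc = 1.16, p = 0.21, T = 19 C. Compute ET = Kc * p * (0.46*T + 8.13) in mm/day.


ET = Kc * p * (0.46*T + 8.13)
ET = 1.16 * 0.21 * (0.46*19 + 8.13)
ET = 1.16 * 0.21 * 16.8700

4.1095 mm/day


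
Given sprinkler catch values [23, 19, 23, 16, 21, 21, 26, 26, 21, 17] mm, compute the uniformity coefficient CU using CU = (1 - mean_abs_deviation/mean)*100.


mean = 21.300000 mm
MAD = 2.560000 mm
CU = (1 - 2.560000/21.300000)*100

87.9812 %


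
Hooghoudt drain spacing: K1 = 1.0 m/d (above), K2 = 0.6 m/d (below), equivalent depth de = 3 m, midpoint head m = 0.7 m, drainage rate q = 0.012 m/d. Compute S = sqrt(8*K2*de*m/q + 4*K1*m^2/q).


S^2 = 8*K2*de*m/q + 4*K1*m^2/q
S^2 = 8*0.6*3*0.7/0.012 + 4*1.0*0.7^2/0.012
S = sqrt(1003.3333)

31.6754 m


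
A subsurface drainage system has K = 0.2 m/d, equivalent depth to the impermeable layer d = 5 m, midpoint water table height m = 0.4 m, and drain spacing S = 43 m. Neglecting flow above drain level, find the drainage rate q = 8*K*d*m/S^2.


q = 8*K*d*m/S^2
q = 8*0.2*5*0.4/43^2
q = 3.2000 / 1849

0.0017 m/d


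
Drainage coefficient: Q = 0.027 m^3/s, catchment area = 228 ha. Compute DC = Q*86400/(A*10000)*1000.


DC = Q * 86400 / (A * 10000) * 1000
DC = 0.027 * 86400 / (228 * 10000) * 1000
DC = 2332800.0000 / 2280000

1.0232 mm/day


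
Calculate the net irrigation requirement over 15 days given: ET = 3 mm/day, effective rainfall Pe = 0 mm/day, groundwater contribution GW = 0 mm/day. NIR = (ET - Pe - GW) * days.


Daily deficit = ET - Pe - GW = 3 - 0 - 0 = 3 mm/day
NIR = 3 * 15 = 45 mm

45.0000 mm


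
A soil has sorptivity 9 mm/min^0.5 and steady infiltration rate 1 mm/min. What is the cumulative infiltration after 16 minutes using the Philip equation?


F = S*sqrt(t) + A*t
F = 9*sqrt(16) + 1*16
F = 9*4.000000 + 16

52.0000 mm


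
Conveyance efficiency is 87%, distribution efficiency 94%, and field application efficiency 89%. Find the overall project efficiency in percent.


Ec = 0.87, Eb = 0.94, Ea = 0.89
E = 0.87 * 0.94 * 0.89 * 100 = 72.7842%

72.7842 %


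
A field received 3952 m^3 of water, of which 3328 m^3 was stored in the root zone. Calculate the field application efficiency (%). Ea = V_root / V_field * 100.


Ea = V_root / V_field * 100 = 3328 / 3952 * 100 = 84.2105%

84.2105 %


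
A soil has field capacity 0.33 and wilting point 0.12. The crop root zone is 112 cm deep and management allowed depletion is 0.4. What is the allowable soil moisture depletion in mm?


SMD = (FC - PWP) * d * MAD * 10
SMD = (0.33 - 0.12) * 112 * 0.4 * 10
SMD = 0.2100 * 112 * 0.4 * 10

94.0800 mm


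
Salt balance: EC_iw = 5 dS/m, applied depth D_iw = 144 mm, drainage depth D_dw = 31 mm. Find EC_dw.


EC_dw = EC_iw * D_iw / D_dw
EC_dw = 5 * 144 / 31
EC_dw = 720 / 31

23.2258 dS/m


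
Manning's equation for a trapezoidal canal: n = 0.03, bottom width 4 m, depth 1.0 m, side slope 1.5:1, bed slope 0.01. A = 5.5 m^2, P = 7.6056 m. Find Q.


R = A/P = 5.5/7.6056 = 0.723151
Q = (1/0.03) * 5.5 * 0.723151^(2/3) * 0.01^0.5

14.7705 m^3/s


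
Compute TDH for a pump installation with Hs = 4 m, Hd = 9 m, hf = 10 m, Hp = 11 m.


TDH = Hs + Hd + hf + Hp = 4 + 9 + 10 + 11 = 34

34 m


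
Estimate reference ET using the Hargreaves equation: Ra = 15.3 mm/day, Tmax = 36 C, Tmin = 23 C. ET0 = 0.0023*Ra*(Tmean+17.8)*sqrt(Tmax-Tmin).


Tmean = (Tmax + Tmin)/2 = (36 + 23)/2 = 29.5
ET0 = 0.0023 * 15.3 * (29.5 + 17.8) * sqrt(36 - 23)
ET0 = 0.0023 * 15.3 * 47.3 * 3.605551

6.0014 mm/day


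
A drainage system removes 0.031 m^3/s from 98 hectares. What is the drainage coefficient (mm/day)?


DC = Q * 86400 / (A * 10000) * 1000
DC = 0.031 * 86400 / (98 * 10000) * 1000
DC = 2678400.0000 / 980000

2.7331 mm/day


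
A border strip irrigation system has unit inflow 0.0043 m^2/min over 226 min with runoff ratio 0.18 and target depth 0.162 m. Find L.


L = q*t/((1+r)*Z)
L = 0.0043*226/((1+0.18)*0.162)
L = 0.9718/0.19116

5.0837 m


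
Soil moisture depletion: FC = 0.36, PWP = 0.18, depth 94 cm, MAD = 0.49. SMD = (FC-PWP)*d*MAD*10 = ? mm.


SMD = (FC - PWP) * d * MAD * 10
SMD = (0.36 - 0.18) * 94 * 0.49 * 10
SMD = 0.1800 * 94 * 0.49 * 10

82.9080 mm


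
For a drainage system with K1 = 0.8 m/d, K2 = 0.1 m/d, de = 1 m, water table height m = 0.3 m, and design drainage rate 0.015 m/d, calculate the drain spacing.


S^2 = 8*K2*de*m/q + 4*K1*m^2/q
S^2 = 8*0.1*1*0.3/0.015 + 4*0.8*0.3^2/0.015
S = sqrt(35.2000)

5.9330 m


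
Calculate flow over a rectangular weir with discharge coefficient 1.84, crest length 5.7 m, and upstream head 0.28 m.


Q = C * L * H^(3/2) = 1.84 * 5.7 * 0.28^1.5 = 1.84 * 5.7 * 0.148162

1.5539 m^3/s


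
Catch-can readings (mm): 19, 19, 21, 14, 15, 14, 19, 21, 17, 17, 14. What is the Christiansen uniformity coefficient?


mean = 17.272727 mm
MAD = 2.297521 mm
CU = (1 - 2.297521/17.272727)*100

86.6986 %


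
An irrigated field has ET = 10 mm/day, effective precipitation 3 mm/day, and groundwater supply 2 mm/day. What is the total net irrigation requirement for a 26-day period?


Daily deficit = ET - Pe - GW = 10 - 3 - 2 = 5 mm/day
NIR = 5 * 26 = 130 mm

130.0000 mm


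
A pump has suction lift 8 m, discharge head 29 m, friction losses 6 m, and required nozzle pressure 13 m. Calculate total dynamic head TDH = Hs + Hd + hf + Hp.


TDH = Hs + Hd + hf + Hp = 8 + 29 + 6 + 13 = 56

56 m


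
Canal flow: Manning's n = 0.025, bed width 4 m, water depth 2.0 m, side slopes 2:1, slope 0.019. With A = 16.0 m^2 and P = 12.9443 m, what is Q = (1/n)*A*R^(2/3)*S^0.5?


R = A/P = 16.0/12.9443 = 1.236065
Q = (1/0.025) * 16.0 * 1.236065^(2/3) * 0.019^0.5

101.6056 m^3/s


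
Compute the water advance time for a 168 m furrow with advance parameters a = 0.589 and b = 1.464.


t = (L/a)^(1/b)
t = (168/0.589)^(1/1.464)
t = 285.229202^(1/1.464)

47.5385 min


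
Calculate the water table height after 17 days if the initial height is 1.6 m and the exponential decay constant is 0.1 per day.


m = m0 * exp(-k*t)
m = 1.6 * exp(-0.1 * 17)
m = 1.6 * exp(-1.7000)

0.2923 m


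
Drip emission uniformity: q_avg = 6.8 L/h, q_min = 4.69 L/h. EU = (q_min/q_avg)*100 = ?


EU = (q_min/q_avg)*100 = (4.69/6.8)*100 = 68.9706%

68.9706 %


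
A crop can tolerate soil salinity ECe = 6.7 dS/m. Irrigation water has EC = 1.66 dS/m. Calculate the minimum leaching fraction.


LR = ECiw / (5*ECe - ECiw)
LR = 1.66 / (5*6.7 - 1.66)
LR = 1.66 / 31.8400

0.0521


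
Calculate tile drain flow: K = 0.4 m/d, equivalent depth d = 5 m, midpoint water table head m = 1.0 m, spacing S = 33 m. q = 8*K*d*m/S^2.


q = 8*K*d*m/S^2
q = 8*0.4*5*1.0/33^2
q = 16.0000 / 1089

0.0147 m/d


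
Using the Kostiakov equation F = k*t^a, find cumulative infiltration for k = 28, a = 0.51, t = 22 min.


F = k * t^a = 28 * 22^0.51
F = 28 * 4.837663

135.4546 mm


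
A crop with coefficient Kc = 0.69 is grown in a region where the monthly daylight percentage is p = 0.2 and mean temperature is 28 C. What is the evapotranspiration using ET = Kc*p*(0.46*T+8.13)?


ET = Kc * p * (0.46*T + 8.13)
ET = 0.69 * 0.2 * (0.46*28 + 8.13)
ET = 0.69 * 0.2 * 21.0100

2.8994 mm/day


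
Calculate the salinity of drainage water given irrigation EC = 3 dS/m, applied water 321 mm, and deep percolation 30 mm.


EC_dw = EC_iw * D_iw / D_dw
EC_dw = 3 * 321 / 30
EC_dw = 963 / 30

32.1000 dS/m


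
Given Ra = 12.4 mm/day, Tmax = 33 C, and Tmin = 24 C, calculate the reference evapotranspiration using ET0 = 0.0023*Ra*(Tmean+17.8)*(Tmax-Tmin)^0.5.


Tmean = (Tmax + Tmin)/2 = (33 + 24)/2 = 28.5
ET0 = 0.0023 * 12.4 * (28.5 + 17.8) * sqrt(33 - 24)
ET0 = 0.0023 * 12.4 * 46.3 * 3.000000

3.9614 mm/day


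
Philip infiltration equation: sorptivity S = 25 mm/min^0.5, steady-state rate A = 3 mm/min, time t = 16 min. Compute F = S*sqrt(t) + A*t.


F = S*sqrt(t) + A*t
F = 25*sqrt(16) + 3*16
F = 25*4.000000 + 48

148.0000 mm


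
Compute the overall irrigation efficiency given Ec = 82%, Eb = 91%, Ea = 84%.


Ec = 0.82, Eb = 0.91, Ea = 0.84
E = 0.82 * 0.91 * 0.84 * 100 = 62.6808%

62.6808 %


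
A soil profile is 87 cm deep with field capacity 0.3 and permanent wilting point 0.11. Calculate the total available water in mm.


AWC = (FC - PWP) * d * 10
AWC = (0.3 - 0.11) * 87 * 10
AWC = 0.1900 * 87 * 10

165.3000 mm


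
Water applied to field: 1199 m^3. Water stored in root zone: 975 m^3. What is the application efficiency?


Ea = V_root / V_field * 100 = 975 / 1199 * 100 = 81.3178%

81.3178 %


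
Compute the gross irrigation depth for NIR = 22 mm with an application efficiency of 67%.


Ea = 67% = 0.67
GID = NIR / Ea = 22 / 0.67 = 32.8358 mm

32.8358 mm


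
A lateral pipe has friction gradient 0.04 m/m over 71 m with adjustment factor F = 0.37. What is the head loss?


hf = J * L * F = 0.04 * 71 * 0.37 = 1.0508 m

1.0508 m


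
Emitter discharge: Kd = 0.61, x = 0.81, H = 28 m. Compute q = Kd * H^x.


q = Kd * H^x = 0.61 * 28^0.81 = 0.61 * 14.866133

9.0683 L/h


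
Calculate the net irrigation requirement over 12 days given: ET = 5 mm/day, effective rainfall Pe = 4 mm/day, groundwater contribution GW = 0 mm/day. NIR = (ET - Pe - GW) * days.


Daily deficit = ET - Pe - GW = 5 - 4 - 0 = 1 mm/day
NIR = 1 * 12 = 12 mm

12.0000 mm


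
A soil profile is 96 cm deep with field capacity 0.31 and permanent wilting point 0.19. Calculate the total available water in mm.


AWC = (FC - PWP) * d * 10
AWC = (0.31 - 0.19) * 96 * 10
AWC = 0.1200 * 96 * 10

115.2000 mm


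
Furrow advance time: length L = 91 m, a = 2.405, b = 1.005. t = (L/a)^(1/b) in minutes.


t = (L/a)^(1/b)
t = (91/2.405)^(1/1.005)
t = 37.837838^(1/1.005)

37.1600 min


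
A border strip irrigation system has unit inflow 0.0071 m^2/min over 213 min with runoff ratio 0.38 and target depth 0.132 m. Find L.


L = q*t/((1+r)*Z)
L = 0.0071*213/((1+0.38)*0.132)
L = 1.5123/0.18216

8.3020 m


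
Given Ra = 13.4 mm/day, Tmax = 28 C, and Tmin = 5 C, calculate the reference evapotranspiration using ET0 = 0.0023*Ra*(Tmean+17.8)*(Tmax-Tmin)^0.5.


Tmean = (Tmax + Tmin)/2 = (28 + 5)/2 = 16.5
ET0 = 0.0023 * 13.4 * (16.5 + 17.8) * sqrt(28 - 5)
ET0 = 0.0023 * 13.4 * 34.3 * 4.795832

5.0698 mm/day


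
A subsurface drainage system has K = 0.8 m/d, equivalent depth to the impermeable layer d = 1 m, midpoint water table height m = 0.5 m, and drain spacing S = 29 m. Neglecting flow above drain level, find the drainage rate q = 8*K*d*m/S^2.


q = 8*K*d*m/S^2
q = 8*0.8*1*0.5/29^2
q = 3.2000 / 841

0.0038 m/d


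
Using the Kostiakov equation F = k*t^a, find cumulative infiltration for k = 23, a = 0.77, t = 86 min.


F = k * t^a = 23 * 86^0.77
F = 23 * 30.871932

710.0544 mm


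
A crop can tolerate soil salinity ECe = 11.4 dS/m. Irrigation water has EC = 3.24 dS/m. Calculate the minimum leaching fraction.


LR = ECiw / (5*ECe - ECiw)
LR = 3.24 / (5*11.4 - 3.24)
LR = 3.24 / 53.7600

0.0603


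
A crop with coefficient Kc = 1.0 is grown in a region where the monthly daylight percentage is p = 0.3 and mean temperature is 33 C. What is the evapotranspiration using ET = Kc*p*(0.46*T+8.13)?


ET = Kc * p * (0.46*T + 8.13)
ET = 1.0 * 0.3 * (0.46*33 + 8.13)
ET = 1.0 * 0.3 * 23.3100

6.9930 mm/day


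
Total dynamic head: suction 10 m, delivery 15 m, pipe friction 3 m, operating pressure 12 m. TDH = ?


TDH = Hs + Hd + hf + Hp = 10 + 15 + 3 + 12 = 40

40 m


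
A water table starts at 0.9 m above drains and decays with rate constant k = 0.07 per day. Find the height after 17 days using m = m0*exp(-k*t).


m = m0 * exp(-k*t)
m = 0.9 * exp(-0.07 * 17)
m = 0.9 * exp(-1.1900)

0.2738 m


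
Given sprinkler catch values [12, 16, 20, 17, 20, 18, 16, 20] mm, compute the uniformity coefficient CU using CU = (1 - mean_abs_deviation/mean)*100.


mean = 17.375000 mm
MAD = 2.125000 mm
CU = (1 - 2.125000/17.375000)*100

87.7698 %


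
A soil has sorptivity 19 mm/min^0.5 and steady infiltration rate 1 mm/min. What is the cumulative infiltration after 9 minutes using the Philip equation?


F = S*sqrt(t) + A*t
F = 19*sqrt(9) + 1*9
F = 19*3.000000 + 9

66.0000 mm


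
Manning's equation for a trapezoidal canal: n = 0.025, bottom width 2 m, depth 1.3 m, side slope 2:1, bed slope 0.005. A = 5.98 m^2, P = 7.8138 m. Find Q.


R = A/P = 5.98/7.8138 = 0.765313
Q = (1/0.025) * 5.98 * 0.765313^(2/3) * 0.005^0.5

14.1516 m^3/s


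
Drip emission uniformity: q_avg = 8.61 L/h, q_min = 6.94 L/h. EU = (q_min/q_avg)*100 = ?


EU = (q_min/q_avg)*100 = (6.94/8.61)*100 = 80.6039%

80.6039 %


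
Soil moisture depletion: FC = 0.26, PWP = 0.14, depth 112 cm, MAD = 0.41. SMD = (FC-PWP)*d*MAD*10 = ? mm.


SMD = (FC - PWP) * d * MAD * 10
SMD = (0.26 - 0.14) * 112 * 0.41 * 10
SMD = 0.1200 * 112 * 0.41 * 10

55.1040 mm


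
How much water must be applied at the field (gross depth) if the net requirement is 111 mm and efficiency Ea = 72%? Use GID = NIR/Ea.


Ea = 72% = 0.72
GID = NIR / Ea = 111 / 0.72 = 154.1667 mm

154.1667 mm


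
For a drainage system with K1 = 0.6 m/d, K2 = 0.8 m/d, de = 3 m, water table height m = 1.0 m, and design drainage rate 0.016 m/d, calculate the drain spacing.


S^2 = 8*K2*de*m/q + 4*K1*m^2/q
S^2 = 8*0.8*3*1.0/0.016 + 4*0.6*1.0^2/0.016
S = sqrt(1350.0000)

36.7423 m


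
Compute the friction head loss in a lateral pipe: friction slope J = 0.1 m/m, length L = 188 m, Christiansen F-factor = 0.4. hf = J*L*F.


hf = J * L * F = 0.1 * 188 * 0.4 = 7.5200 m

7.5200 m


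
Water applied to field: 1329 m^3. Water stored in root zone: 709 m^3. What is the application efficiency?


Ea = V_root / V_field * 100 = 709 / 1329 * 100 = 53.3484%

53.3484 %


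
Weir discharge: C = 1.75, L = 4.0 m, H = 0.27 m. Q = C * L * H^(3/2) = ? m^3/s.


Q = C * L * H^(3/2) = 1.75 * 4.0 * 0.27^1.5 = 1.75 * 4.0 * 0.140296

0.9821 m^3/s


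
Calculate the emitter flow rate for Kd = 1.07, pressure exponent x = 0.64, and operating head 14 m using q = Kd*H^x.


q = Kd * H^x = 1.07 * 14^0.64 = 1.07 * 5.414046

5.7930 L/h


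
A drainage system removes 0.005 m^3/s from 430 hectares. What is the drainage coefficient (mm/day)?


DC = Q * 86400 / (A * 10000) * 1000
DC = 0.005 * 86400 / (430 * 10000) * 1000
DC = 432000.0000 / 4300000

0.1005 mm/day


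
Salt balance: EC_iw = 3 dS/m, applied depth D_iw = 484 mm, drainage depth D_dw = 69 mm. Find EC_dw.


EC_dw = EC_iw * D_iw / D_dw
EC_dw = 3 * 484 / 69
EC_dw = 1452 / 69

21.0435 dS/m


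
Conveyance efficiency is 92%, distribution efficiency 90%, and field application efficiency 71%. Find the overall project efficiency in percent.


Ec = 0.92, Eb = 0.9, Ea = 0.71
E = 0.92 * 0.9 * 0.71 * 100 = 58.7880%

58.7880 %


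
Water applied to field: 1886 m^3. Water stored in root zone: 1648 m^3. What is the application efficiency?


Ea = V_root / V_field * 100 = 1648 / 1886 * 100 = 87.3807%

87.3807 %


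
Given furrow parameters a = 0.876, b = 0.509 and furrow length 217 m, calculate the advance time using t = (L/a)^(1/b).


t = (L/a)^(1/b)
t = (217/0.876)^(1/0.509)
t = 247.716895^(1/0.509)

50495.5035 min


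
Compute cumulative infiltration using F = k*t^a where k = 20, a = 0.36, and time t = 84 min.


F = k * t^a = 20 * 84^0.36
F = 20 * 4.928793

98.5759 mm


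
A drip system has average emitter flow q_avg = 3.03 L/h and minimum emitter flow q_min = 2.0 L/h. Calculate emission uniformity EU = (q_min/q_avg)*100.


EU = (q_min/q_avg)*100 = (2.0/3.03)*100 = 66.0066%

66.0066 %


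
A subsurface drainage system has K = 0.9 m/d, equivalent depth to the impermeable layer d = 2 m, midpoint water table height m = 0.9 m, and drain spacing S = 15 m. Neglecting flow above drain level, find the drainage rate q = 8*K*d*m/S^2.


q = 8*K*d*m/S^2
q = 8*0.9*2*0.9/15^2
q = 12.9600 / 225

0.0576 m/d


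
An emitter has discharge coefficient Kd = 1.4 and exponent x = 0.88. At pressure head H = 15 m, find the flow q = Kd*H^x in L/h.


q = Kd * H^x = 1.4 * 15^0.88 = 1.4 * 10.838279

15.1736 L/h


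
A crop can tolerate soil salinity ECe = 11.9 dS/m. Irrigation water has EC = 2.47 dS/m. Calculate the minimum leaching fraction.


LR = ECiw / (5*ECe - ECiw)
LR = 2.47 / (5*11.9 - 2.47)
LR = 2.47 / 57.0300

0.0433


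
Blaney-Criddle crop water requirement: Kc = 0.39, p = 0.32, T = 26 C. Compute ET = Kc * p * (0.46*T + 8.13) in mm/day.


ET = Kc * p * (0.46*T + 8.13)
ET = 0.39 * 0.32 * (0.46*26 + 8.13)
ET = 0.39 * 0.32 * 20.0900

2.5072 mm/day


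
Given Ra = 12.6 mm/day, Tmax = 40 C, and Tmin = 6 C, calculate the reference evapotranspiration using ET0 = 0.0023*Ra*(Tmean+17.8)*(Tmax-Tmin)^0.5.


Tmean = (Tmax + Tmin)/2 = (40 + 6)/2 = 23.0
ET0 = 0.0023 * 12.6 * (23.0 + 17.8) * sqrt(40 - 6)
ET0 = 0.0023 * 12.6 * 40.8 * 5.830952

6.8944 mm/day


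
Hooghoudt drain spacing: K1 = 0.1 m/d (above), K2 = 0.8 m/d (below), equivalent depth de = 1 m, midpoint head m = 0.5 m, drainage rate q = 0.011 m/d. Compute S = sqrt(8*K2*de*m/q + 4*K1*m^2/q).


S^2 = 8*K2*de*m/q + 4*K1*m^2/q
S^2 = 8*0.8*1*0.5/0.011 + 4*0.1*0.5^2/0.011
S = sqrt(300.0000)

17.3205 m


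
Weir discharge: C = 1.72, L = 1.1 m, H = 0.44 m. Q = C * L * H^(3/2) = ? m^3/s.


Q = C * L * H^(3/2) = 1.72 * 1.1 * 0.44^1.5 = 1.72 * 1.1 * 0.291863

0.5522 m^3/s


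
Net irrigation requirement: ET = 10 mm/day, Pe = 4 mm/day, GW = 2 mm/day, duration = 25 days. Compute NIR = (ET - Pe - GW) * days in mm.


Daily deficit = ET - Pe - GW = 10 - 4 - 2 = 4 mm/day
NIR = 4 * 25 = 100 mm

100.0000 mm


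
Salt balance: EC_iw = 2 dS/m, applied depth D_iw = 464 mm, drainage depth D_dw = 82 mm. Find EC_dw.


EC_dw = EC_iw * D_iw / D_dw
EC_dw = 2 * 464 / 82
EC_dw = 928 / 82

11.3171 dS/m


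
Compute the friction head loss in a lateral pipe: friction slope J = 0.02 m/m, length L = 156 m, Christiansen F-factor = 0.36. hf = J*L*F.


hf = J * L * F = 0.02 * 156 * 0.36 = 1.1232 m

1.1232 m


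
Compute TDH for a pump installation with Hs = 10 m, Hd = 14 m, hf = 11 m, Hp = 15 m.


TDH = Hs + Hd + hf + Hp = 10 + 14 + 11 + 15 = 50

50 m


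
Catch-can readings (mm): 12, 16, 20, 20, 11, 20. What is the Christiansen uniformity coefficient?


mean = 16.500000 mm
MAD = 3.500000 mm
CU = (1 - 3.500000/16.500000)*100

78.7879 %


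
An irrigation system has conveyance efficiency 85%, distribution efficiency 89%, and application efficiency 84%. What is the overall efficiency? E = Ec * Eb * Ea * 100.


Ec = 0.85, Eb = 0.89, Ea = 0.84
E = 0.85 * 0.89 * 0.84 * 100 = 63.5460%

63.5460 %


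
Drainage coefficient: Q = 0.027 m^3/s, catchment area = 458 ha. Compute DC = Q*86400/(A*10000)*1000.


DC = Q * 86400 / (A * 10000) * 1000
DC = 0.027 * 86400 / (458 * 10000) * 1000
DC = 2332800.0000 / 4580000

0.5093 mm/day


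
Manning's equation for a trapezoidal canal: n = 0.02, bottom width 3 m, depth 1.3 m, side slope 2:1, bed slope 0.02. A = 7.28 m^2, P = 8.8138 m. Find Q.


R = A/P = 7.28/8.8138 = 0.825977
Q = (1/0.02) * 7.28 * 0.825977^(2/3) * 0.02^0.5

45.3171 m^3/s


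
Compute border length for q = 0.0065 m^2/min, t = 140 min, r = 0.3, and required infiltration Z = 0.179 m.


L = q*t/((1+r)*Z)
L = 0.0065*140/((1+0.3)*0.179)
L = 0.91/0.2327

3.9106 m


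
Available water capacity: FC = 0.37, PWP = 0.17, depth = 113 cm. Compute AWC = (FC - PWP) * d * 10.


AWC = (FC - PWP) * d * 10
AWC = (0.37 - 0.17) * 113 * 10
AWC = 0.2000 * 113 * 10

226.0000 mm


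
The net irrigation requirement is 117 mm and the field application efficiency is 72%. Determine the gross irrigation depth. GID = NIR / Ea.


Ea = 72% = 0.72
GID = NIR / Ea = 117 / 0.72 = 162.5000 mm

162.5000 mm


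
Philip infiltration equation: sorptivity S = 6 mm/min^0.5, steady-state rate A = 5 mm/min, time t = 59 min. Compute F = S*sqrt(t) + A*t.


F = S*sqrt(t) + A*t
F = 6*sqrt(59) + 5*59
F = 6*7.681146 + 295

341.0869 mm


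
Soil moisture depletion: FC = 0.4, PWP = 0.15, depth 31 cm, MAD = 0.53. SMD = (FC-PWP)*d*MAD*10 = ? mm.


SMD = (FC - PWP) * d * MAD * 10
SMD = (0.4 - 0.15) * 31 * 0.53 * 10
SMD = 0.2500 * 31 * 0.53 * 10

41.0750 mm


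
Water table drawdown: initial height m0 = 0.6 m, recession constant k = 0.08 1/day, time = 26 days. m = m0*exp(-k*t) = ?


m = m0 * exp(-k*t)
m = 0.6 * exp(-0.08 * 26)
m = 0.6 * exp(-2.0800)

0.0750 m


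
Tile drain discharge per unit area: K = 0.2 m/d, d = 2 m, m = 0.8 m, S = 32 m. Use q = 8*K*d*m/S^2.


q = 8*K*d*m/S^2
q = 8*0.2*2*0.8/32^2
q = 2.5600 / 1024

0.0025 m/d


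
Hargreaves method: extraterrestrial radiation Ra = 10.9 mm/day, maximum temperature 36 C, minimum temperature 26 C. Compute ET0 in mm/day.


Tmean = (Tmax + Tmin)/2 = (36 + 26)/2 = 31.0
ET0 = 0.0023 * 10.9 * (31.0 + 17.8) * sqrt(36 - 26)
ET0 = 0.0023 * 10.9 * 48.8 * 3.162278

3.8688 mm/day


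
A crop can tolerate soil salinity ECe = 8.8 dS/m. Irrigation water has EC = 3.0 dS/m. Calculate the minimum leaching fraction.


LR = ECiw / (5*ECe - ECiw)
LR = 3.0 / (5*8.8 - 3.0)
LR = 3.0 / 41.0000

0.0732


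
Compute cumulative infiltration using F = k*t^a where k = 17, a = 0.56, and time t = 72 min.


F = k * t^a = 17 * 72^0.56
F = 17 * 10.967464

186.4469 mm


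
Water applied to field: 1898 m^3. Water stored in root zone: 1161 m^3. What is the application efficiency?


Ea = V_root / V_field * 100 = 1161 / 1898 * 100 = 61.1697%

61.1697 %


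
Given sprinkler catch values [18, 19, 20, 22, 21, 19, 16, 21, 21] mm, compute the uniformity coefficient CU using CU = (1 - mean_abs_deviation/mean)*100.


mean = 19.666667 mm
MAD = 1.481481 mm
CU = (1 - 1.481481/19.666667)*100

92.4670 %


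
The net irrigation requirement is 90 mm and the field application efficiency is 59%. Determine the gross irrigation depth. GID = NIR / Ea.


Ea = 59% = 0.59
GID = NIR / Ea = 90 / 0.59 = 152.5424 mm

152.5424 mm


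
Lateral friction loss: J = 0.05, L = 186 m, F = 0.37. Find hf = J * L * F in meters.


hf = J * L * F = 0.05 * 186 * 0.37 = 3.4410 m

3.4410 m


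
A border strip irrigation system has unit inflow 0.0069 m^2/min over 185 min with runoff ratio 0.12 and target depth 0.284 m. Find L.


L = q*t/((1+r)*Z)
L = 0.0069*185/((1+0.12)*0.284)
L = 1.2765/0.31808

4.0131 m


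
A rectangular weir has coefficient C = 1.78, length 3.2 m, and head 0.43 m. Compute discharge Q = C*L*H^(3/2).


Q = C * L * H^(3/2) = 1.78 * 3.2 * 0.43^1.5 = 1.78 * 3.2 * 0.281970

1.6061 m^3/s


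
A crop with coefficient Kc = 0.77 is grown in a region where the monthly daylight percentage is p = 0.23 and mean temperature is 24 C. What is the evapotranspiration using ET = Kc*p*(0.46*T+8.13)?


ET = Kc * p * (0.46*T + 8.13)
ET = 0.77 * 0.23 * (0.46*24 + 8.13)
ET = 0.77 * 0.23 * 19.1700

3.3950 mm/day


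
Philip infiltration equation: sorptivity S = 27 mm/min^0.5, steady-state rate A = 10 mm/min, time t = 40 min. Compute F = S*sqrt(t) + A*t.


F = S*sqrt(t) + A*t
F = 27*sqrt(40) + 10*40
F = 27*6.324555 + 400

570.7630 mm


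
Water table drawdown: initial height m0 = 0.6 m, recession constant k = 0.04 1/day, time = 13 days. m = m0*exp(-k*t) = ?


m = m0 * exp(-k*t)
m = 0.6 * exp(-0.04 * 13)
m = 0.6 * exp(-0.5200)

0.3567 m


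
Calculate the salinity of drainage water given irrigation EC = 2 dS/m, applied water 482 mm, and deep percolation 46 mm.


EC_dw = EC_iw * D_iw / D_dw
EC_dw = 2 * 482 / 46
EC_dw = 964 / 46

20.9565 dS/m


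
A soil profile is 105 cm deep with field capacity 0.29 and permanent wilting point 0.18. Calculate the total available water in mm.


AWC = (FC - PWP) * d * 10
AWC = (0.29 - 0.18) * 105 * 10
AWC = 0.1100 * 105 * 10

115.5000 mm
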